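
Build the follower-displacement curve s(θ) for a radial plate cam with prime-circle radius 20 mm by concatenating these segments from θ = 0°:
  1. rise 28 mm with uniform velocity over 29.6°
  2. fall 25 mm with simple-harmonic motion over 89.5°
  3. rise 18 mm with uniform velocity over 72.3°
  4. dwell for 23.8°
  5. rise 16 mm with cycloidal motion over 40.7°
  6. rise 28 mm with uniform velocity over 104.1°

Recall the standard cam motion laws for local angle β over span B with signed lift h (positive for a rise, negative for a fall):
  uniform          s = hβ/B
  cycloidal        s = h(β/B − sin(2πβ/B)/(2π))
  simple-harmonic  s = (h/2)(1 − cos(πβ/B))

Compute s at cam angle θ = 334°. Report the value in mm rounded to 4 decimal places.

seg 1 [0°–29.6°] uniform, h=28: full span → s += 28 → s = 28.0000
seg 2 [29.6°–119.1°] simple-harmonic, h=-25: full span → s += -25 → s = 3.0000
seg 3 [119.1°–191.4°] uniform, h=18: full span → s += 18 → s = 21.0000
seg 4 [191.4°–215.2°] dwell: s stays 21.0000
seg 5 [215.2°–255.9°] cycloidal, h=16: full span → s += 16 → s = 37.0000
seg 6 [255.9°–360°] uniform, h=28: θ=334° here. β=78.1, B=104.1. 28·78.1/104.1 = 21.0067 → s = 58.0067

58.0067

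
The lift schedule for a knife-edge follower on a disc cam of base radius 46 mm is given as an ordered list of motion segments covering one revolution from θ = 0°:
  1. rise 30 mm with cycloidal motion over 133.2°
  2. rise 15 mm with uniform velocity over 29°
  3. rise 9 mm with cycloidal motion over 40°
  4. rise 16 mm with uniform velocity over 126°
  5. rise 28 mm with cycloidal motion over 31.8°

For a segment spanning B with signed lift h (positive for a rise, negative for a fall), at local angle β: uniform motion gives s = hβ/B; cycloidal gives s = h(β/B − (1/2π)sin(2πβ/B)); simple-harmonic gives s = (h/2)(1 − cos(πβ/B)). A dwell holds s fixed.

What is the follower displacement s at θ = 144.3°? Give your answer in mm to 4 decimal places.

seg 1 [0°–133.2°] cycloidal, h=30: full span → s += 30 → s = 30.0000
seg 2 [133.2°–162.2°] uniform, h=15: θ=144.3° here. β=11.1, B=29. 15·11.1/29 = 5.7414 → s = 35.7414

35.7414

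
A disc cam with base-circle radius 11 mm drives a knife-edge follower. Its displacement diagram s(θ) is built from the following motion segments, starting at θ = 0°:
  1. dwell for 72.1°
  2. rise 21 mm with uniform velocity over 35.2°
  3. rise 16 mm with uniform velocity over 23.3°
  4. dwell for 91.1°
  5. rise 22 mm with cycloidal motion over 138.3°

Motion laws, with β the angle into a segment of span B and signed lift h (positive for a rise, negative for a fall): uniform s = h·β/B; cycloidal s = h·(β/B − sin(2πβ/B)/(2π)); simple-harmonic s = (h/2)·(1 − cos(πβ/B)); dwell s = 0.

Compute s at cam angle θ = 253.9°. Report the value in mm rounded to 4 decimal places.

seg 1 [0°–72.1°] dwell: s stays 0.0000
seg 2 [72.1°–107.3°] uniform, h=21: full span → s += 21 → s = 21.0000
seg 3 [107.3°–130.6°] uniform, h=16: full span → s += 16 → s = 37.0000
seg 4 [130.6°–221.7°] dwell: s stays 37.0000
seg 5 [221.7°–360°] cycloidal, h=22: θ=253.9° here. β=32.2, B=138.3. 22·(0.2328 − sin(2π·0.2328)/(2π)) = 1.6412 → s = 38.6412

38.6412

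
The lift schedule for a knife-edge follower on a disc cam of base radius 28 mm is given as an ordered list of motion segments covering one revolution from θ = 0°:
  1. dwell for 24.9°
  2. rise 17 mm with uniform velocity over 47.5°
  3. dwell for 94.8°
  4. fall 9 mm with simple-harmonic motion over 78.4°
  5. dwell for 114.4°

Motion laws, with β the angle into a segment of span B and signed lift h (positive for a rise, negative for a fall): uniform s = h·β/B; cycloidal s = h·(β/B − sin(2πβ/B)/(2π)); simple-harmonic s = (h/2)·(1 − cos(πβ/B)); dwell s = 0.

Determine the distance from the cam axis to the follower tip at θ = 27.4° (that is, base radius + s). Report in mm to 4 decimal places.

seg 1 [0°–24.9°] dwell: s stays 0.0000
seg 2 [24.9°–72.4°] uniform, h=17: θ=27.4° here. β=2.5, B=47.5. 17·2.5/47.5 = 0.8947 → s = 0.8947
radial distance = base radius + s = 28 + 0.8947 = 28.8947

28.8947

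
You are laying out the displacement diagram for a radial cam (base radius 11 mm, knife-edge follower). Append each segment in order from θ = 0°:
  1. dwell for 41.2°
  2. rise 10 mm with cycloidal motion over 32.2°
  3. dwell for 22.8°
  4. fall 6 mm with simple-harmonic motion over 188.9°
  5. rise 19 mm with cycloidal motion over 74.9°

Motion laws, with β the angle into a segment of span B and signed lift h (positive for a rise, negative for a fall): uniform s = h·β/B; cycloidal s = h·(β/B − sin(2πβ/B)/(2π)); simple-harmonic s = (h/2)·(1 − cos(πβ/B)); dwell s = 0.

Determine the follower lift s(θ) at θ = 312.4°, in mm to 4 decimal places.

seg 1 [0°–41.2°] dwell: s stays 0.0000
seg 2 [41.2°–73.4°] cycloidal, h=10: full span → s += 10 → s = 10.0000
seg 3 [73.4°–96.2°] dwell: s stays 10.0000
seg 4 [96.2°–285.1°] simple-harmonic, h=-6: full span → s += -6 → s = 4.0000
seg 5 [285.1°–360°] cycloidal, h=19: θ=312.4° here. β=27.3, B=74.9. 19·(0.3645 − sin(2π·0.3645)/(2π)) = 4.6505 → s = 8.6505

8.6505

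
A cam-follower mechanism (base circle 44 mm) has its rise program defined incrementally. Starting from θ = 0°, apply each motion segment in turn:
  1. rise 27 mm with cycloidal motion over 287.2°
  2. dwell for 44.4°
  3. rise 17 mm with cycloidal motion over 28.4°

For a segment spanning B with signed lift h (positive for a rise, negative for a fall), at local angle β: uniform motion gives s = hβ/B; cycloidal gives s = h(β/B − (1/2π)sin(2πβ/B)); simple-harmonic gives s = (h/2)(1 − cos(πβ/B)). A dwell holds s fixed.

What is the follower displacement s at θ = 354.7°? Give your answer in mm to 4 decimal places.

seg 1 [0°–287.2°] cycloidal, h=27: full span → s += 27 → s = 27.0000
seg 2 [287.2°–331.6°] dwell: s stays 27.0000
seg 3 [331.6°–360°] cycloidal, h=17: θ=354.7° here. β=23.1, B=28.4. 17·(0.8134 − sin(2π·0.8134)/(2π)) = 16.3214 → s = 43.3214

43.3214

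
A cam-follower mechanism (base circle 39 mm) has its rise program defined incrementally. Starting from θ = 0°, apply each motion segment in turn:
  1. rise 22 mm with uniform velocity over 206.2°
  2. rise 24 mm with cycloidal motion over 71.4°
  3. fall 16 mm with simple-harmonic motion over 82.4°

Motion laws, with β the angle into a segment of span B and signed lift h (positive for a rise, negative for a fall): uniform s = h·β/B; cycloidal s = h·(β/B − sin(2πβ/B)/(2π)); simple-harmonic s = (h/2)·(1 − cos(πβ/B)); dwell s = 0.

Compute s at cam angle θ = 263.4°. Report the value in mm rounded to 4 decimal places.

seg 1 [0°–206.2°] uniform, h=22: full span → s += 22 → s = 22.0000
seg 2 [206.2°–277.6°] cycloidal, h=24: θ=263.4° here. β=57.2, B=71.4. 24·(0.8011 − sin(2π·0.8011)/(2π)) = 22.8513 → s = 44.8513

44.8513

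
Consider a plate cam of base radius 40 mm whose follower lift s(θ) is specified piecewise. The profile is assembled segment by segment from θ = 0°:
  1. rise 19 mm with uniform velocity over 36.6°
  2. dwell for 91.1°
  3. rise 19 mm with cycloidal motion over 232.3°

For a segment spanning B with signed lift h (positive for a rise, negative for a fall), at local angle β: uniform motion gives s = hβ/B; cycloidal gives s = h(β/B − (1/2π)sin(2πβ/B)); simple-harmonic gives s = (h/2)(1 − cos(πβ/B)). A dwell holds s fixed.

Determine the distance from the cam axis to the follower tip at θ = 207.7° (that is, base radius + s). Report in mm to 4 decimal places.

seg 1 [0°–36.6°] uniform, h=19: full span → s += 19 → s = 19.0000
seg 2 [36.6°–127.7°] dwell: s stays 19.0000
seg 3 [127.7°–360°] cycloidal, h=19: θ=207.7° here. β=80, B=232.3. 19·(0.3444 − sin(2π·0.3444)/(2π)) = 4.0356 → s = 23.0356
radial distance = base radius + s = 40 + 23.0356 = 63.0356

63.0356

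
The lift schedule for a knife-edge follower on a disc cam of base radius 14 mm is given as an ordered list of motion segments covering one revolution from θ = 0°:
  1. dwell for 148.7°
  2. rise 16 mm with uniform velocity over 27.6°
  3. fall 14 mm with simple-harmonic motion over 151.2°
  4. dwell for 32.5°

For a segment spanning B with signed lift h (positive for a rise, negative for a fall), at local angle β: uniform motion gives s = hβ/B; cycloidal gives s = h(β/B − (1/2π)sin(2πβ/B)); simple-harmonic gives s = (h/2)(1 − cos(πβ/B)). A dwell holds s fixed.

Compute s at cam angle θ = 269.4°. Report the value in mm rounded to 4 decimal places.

seg 1 [0°–148.7°] dwell: s stays 0.0000
seg 2 [148.7°–176.3°] uniform, h=16: full span → s += 16 → s = 16.0000
seg 3 [176.3°–327.5°] simple-harmonic, h=-14: θ=269.4° here. β=93.1, B=151.2. -14/2·(1 − cos(π·0.6157)) = -9.4896 → s = 6.5104

6.5104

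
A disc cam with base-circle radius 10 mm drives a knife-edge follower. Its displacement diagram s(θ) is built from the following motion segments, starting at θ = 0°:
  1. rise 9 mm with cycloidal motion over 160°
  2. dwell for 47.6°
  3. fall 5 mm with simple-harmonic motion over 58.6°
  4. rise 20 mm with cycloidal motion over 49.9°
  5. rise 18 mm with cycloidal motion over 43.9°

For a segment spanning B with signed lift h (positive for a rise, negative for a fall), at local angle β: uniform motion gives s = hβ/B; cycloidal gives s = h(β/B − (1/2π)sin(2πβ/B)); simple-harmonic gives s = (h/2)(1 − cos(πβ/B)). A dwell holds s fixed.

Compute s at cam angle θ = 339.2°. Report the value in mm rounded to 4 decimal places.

seg 1 [0°–160°] cycloidal, h=9: full span → s += 9 → s = 9.0000
seg 2 [160°–207.6°] dwell: s stays 9.0000
seg 3 [207.6°–266.2°] simple-harmonic, h=-5: full span → s += -5 → s = 4.0000
seg 4 [266.2°–316.1°] cycloidal, h=20: full span → s += 20 → s = 24.0000
seg 5 [316.1°–360°] cycloidal, h=18: θ=339.2° here. β=23.1, B=43.9. 18·(0.5262 − sin(2π·0.5262)/(2π)) = 9.9409 → s = 33.9409

33.9409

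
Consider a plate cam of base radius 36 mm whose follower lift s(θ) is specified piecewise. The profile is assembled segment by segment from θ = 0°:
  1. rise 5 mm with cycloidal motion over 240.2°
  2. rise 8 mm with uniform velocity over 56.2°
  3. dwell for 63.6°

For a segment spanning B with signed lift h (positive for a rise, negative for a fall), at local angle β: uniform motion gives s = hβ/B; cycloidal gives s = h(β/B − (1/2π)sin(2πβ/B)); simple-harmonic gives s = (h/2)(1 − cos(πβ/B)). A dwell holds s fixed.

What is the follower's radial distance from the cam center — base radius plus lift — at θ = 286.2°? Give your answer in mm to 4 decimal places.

seg 1 [0°–240.2°] cycloidal, h=5: full span → s += 5 → s = 5.0000
seg 2 [240.2°–296.4°] uniform, h=8: θ=286.2° here. β=46, B=56.2. 8·46/56.2 = 6.5480 → s = 11.5480
radial distance = base radius + s = 36 + 11.5480 = 47.5480

47.5480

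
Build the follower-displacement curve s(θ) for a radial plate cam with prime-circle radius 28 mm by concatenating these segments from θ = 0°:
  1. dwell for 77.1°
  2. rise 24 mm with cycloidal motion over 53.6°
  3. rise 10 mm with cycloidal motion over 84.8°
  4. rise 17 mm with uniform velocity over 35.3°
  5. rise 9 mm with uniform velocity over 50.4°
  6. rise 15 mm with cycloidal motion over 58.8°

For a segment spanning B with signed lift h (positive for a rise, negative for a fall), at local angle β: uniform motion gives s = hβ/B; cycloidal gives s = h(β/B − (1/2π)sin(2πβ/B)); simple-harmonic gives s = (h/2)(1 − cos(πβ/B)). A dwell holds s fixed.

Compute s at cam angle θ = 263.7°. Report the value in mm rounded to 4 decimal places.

seg 1 [0°–77.1°] dwell: s stays 0.0000
seg 2 [77.1°–130.7°] cycloidal, h=24: full span → s += 24 → s = 24.0000
seg 3 [130.7°–215.5°] cycloidal, h=10: full span → s += 10 → s = 34.0000
seg 4 [215.5°–250.8°] uniform, h=17: full span → s += 17 → s = 51.0000
seg 5 [250.8°–301.2°] uniform, h=9: θ=263.7° here. β=12.9, B=50.4. 9·12.9/50.4 = 2.3036 → s = 53.3036

53.3036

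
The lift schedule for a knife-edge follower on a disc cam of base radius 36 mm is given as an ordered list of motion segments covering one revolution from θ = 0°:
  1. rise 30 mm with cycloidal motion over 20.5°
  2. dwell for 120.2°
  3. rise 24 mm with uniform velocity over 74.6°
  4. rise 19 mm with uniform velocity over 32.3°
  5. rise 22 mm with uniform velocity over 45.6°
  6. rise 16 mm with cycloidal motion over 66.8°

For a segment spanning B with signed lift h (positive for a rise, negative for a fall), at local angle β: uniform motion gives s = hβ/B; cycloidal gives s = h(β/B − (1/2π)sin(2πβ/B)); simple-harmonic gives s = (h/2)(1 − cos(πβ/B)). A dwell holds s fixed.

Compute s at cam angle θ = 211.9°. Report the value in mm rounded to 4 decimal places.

seg 1 [0°–20.5°] cycloidal, h=30: full span → s += 30 → s = 30.0000
seg 2 [20.5°–140.7°] dwell: s stays 30.0000
seg 3 [140.7°–215.3°] uniform, h=24: θ=211.9° here. β=71.2, B=74.6. 24·71.2/74.6 = 22.9062 → s = 52.9062

52.9062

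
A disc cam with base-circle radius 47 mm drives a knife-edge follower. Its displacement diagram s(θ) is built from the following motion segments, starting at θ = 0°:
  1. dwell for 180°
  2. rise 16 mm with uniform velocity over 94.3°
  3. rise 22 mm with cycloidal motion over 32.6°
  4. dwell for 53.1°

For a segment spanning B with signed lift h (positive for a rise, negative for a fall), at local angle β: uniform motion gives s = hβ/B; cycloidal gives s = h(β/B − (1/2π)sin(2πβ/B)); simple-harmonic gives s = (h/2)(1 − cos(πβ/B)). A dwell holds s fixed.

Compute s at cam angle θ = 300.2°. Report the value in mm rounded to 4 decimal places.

seg 1 [0°–180°] dwell: s stays 0.0000
seg 2 [180°–274.3°] uniform, h=16: full span → s += 16 → s = 16.0000
seg 3 [274.3°–306.9°] cycloidal, h=22: θ=300.2° here. β=25.9, B=32.6. 22·(0.7945 − sin(2π·0.7945)/(2π)) = 20.8441 → s = 36.8441

36.8441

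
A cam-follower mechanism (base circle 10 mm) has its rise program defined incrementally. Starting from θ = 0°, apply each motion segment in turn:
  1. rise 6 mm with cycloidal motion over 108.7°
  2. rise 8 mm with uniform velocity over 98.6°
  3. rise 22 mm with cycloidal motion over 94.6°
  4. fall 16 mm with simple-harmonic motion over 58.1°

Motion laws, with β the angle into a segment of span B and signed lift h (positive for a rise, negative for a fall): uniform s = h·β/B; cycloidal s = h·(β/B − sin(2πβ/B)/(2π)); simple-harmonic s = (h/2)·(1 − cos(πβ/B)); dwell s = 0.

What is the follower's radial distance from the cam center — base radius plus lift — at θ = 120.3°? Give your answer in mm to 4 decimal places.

seg 1 [0°–108.7°] cycloidal, h=6: full span → s += 6 → s = 6.0000
seg 2 [108.7°–207.3°] uniform, h=8: θ=120.3° here. β=11.6, B=98.6. 8·11.6/98.6 = 0.9412 → s = 6.9412
radial distance = base radius + s = 10 + 6.9412 = 16.9412

16.9412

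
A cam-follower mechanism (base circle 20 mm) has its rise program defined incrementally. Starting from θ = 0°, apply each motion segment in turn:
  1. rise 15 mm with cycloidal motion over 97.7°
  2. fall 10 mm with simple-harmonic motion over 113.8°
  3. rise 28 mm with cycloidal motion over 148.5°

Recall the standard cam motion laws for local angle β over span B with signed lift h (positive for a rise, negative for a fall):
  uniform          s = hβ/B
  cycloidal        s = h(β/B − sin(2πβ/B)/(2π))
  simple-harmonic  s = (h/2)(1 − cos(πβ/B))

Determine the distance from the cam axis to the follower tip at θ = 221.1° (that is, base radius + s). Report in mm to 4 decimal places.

seg 1 [0°–97.7°] cycloidal, h=15: full span → s += 15 → s = 15.0000
seg 2 [97.7°–211.5°] simple-harmonic, h=-10: full span → s += -10 → s = 5.0000
seg 3 [211.5°–360°] cycloidal, h=28: θ=221.1° here. β=9.6, B=148.5. 28·(0.0646 − sin(2π·0.0646)/(2π)) = 0.0494 → s = 5.0494
radial distance = base radius + s = 20 + 5.0494 = 25.0494

25.0494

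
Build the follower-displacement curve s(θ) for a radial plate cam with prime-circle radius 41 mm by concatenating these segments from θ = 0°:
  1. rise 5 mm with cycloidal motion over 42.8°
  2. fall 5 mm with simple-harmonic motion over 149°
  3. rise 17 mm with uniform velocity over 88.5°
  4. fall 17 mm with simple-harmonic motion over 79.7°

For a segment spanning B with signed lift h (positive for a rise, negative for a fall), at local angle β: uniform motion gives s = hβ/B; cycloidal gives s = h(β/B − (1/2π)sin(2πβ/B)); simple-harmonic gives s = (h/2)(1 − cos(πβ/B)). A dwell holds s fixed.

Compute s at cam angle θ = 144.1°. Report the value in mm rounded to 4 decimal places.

seg 1 [0°–42.8°] cycloidal, h=5: full span → s += 5 → s = 5.0000
seg 2 [42.8°–191.8°] simple-harmonic, h=-5: θ=144.1° here. β=101.3, B=149. -5/2·(1 − cos(π·0.6799)) = -3.8387 → s = 1.1613

1.1613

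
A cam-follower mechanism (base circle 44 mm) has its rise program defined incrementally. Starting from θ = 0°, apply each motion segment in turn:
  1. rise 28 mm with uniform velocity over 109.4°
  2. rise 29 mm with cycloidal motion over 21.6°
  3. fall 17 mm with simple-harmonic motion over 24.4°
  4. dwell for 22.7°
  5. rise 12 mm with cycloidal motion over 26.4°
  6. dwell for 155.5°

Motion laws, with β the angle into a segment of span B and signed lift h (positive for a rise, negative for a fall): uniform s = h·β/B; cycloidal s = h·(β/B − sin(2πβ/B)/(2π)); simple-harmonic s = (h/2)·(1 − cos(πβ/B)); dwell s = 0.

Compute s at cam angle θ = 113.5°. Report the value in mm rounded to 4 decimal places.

seg 1 [0°–109.4°] uniform, h=28: full span → s += 28 → s = 28.0000
seg 2 [109.4°–131°] cycloidal, h=29: θ=113.5° here. β=4.1, B=21.6. 29·(0.1898 − sin(2π·0.1898)/(2π)) = 1.2152 → s = 29.2152

29.2152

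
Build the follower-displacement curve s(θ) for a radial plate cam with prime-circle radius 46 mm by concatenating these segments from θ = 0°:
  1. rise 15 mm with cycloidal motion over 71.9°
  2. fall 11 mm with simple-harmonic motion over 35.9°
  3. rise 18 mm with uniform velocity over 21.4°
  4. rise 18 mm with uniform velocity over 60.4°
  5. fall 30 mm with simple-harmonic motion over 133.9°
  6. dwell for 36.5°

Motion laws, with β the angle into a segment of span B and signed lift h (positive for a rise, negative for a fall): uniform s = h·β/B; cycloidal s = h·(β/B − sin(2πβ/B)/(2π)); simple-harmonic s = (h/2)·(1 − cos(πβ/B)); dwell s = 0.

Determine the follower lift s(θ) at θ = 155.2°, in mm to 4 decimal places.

seg 1 [0°–71.9°] cycloidal, h=15: full span → s += 15 → s = 15.0000
seg 2 [71.9°–107.8°] simple-harmonic, h=-11: full span → s += -11 → s = 4.0000
seg 3 [107.8°–129.2°] uniform, h=18: full span → s += 18 → s = 22.0000
seg 4 [129.2°–189.6°] uniform, h=18: θ=155.2° here. β=26, B=60.4. 18·26/60.4 = 7.7483 → s = 29.7483

29.7483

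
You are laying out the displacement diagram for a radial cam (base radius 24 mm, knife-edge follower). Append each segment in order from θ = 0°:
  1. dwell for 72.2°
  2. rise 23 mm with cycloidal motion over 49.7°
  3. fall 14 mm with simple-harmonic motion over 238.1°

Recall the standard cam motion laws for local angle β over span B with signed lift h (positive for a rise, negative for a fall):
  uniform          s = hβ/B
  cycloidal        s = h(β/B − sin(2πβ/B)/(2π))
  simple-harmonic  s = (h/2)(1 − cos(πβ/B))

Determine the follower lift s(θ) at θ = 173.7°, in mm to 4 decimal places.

seg 1 [0°–72.2°] dwell: s stays 0.0000
seg 2 [72.2°–121.9°] cycloidal, h=23: full span → s += 23 → s = 23.0000
seg 3 [121.9°–360°] simple-harmonic, h=-14: θ=173.7° here. β=51.8, B=238.1. -14/2·(1 − cos(π·0.2176)) = -1.5723 → s = 21.4277

21.4277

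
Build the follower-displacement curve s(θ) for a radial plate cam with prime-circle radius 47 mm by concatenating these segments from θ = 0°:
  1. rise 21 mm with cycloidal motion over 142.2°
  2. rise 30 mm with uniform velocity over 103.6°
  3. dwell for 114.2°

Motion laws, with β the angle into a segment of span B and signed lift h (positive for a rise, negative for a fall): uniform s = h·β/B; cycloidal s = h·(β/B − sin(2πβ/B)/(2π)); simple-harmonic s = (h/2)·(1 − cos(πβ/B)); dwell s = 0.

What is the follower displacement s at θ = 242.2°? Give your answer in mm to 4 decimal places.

seg 1 [0°–142.2°] cycloidal, h=21: full span → s += 21 → s = 21.0000
seg 2 [142.2°–245.8°] uniform, h=30: θ=242.2° here. β=100, B=103.6. 30·100/103.6 = 28.9575 → s = 49.9575

49.9575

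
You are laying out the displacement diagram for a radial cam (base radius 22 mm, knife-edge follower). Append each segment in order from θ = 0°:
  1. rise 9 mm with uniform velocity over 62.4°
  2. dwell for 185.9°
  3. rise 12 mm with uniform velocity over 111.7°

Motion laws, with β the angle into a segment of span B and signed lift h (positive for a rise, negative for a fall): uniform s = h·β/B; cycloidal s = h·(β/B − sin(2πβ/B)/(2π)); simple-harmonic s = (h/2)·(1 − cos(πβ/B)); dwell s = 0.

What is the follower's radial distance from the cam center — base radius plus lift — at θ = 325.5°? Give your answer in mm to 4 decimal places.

seg 1 [0°–62.4°] uniform, h=9: full span → s += 9 → s = 9.0000
seg 2 [62.4°–248.3°] dwell: s stays 9.0000
seg 3 [248.3°–360°] uniform, h=12: θ=325.5° here. β=77.2, B=111.7. 12·77.2/111.7 = 8.2936 → s = 17.2936
radial distance = base radius + s = 22 + 17.2936 = 39.2936

39.2936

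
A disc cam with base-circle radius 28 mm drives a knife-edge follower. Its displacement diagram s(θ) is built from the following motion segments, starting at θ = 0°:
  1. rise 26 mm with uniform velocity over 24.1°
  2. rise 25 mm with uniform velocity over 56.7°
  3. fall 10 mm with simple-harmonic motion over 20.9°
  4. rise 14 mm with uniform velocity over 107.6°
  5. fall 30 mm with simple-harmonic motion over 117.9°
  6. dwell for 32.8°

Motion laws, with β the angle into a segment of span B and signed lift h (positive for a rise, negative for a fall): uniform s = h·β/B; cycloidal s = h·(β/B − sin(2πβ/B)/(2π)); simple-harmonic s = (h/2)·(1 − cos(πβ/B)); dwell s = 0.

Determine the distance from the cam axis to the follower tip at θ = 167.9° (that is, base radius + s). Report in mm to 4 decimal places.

seg 1 [0°–24.1°] uniform, h=26: full span → s += 26 → s = 26.0000
seg 2 [24.1°–80.8°] uniform, h=25: full span → s += 25 → s = 51.0000
seg 3 [80.8°–101.7°] simple-harmonic, h=-10: full span → s += -10 → s = 41.0000
seg 4 [101.7°–209.3°] uniform, h=14: θ=167.9° here. β=66.2, B=107.6. 14·66.2/107.6 = 8.6134 → s = 49.6134
radial distance = base radius + s = 28 + 49.6134 = 77.6134

77.6134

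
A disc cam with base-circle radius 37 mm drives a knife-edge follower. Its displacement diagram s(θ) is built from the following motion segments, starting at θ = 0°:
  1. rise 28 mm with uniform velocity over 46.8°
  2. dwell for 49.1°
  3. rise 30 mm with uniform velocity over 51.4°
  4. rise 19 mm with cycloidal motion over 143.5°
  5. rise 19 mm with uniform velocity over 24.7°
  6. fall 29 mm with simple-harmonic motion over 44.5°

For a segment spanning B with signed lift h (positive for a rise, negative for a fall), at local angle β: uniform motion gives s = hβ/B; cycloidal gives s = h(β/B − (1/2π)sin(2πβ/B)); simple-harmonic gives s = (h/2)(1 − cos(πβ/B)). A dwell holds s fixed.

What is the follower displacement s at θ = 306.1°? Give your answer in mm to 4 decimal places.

seg 1 [0°–46.8°] uniform, h=28: full span → s += 28 → s = 28.0000
seg 2 [46.8°–95.9°] dwell: s stays 28.0000
seg 3 [95.9°–147.3°] uniform, h=30: full span → s += 30 → s = 58.0000
seg 4 [147.3°–290.8°] cycloidal, h=19: full span → s += 19 → s = 77.0000
seg 5 [290.8°–315.5°] uniform, h=19: θ=306.1° here. β=15.3, B=24.7. 19·15.3/24.7 = 11.7692 → s = 88.7692

88.7692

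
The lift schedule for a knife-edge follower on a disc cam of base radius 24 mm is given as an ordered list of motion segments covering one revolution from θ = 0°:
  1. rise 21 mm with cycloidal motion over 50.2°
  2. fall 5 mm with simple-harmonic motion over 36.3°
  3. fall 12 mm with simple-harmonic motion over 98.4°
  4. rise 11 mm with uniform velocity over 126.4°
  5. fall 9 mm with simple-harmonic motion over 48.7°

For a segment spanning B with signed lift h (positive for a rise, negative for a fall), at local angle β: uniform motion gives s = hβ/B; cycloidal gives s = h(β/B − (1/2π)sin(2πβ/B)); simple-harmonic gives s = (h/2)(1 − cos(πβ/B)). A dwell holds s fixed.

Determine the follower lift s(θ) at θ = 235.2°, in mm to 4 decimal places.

seg 1 [0°–50.2°] cycloidal, h=21: full span → s += 21 → s = 21.0000
seg 2 [50.2°–86.5°] simple-harmonic, h=-5: full span → s += -5 → s = 16.0000
seg 3 [86.5°–184.9°] simple-harmonic, h=-12: full span → s += -12 → s = 4.0000
seg 4 [184.9°–311.3°] uniform, h=11: θ=235.2° here. β=50.3, B=126.4. 11·50.3/126.4 = 4.3774 → s = 8.3774

8.3774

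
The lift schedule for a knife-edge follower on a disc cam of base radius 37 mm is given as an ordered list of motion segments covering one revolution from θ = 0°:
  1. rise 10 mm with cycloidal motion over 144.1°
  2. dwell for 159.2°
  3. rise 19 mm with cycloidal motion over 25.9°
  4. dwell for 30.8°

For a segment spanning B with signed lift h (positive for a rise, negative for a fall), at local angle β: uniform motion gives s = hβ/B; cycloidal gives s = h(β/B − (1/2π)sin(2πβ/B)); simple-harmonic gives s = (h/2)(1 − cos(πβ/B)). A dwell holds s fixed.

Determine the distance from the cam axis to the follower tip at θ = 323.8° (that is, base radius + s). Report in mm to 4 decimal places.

seg 1 [0°–144.1°] cycloidal, h=10: full span → s += 10 → s = 10.0000
seg 2 [144.1°–303.3°] dwell: s stays 10.0000
seg 3 [303.3°–329.2°] cycloidal, h=19: θ=323.8° here. β=20.5, B=25.9. 19·(0.7915 − sin(2π·0.7915)/(2π)) = 17.9603 → s = 27.9603
radial distance = base radius + s = 37 + 27.9603 = 64.9603

64.9603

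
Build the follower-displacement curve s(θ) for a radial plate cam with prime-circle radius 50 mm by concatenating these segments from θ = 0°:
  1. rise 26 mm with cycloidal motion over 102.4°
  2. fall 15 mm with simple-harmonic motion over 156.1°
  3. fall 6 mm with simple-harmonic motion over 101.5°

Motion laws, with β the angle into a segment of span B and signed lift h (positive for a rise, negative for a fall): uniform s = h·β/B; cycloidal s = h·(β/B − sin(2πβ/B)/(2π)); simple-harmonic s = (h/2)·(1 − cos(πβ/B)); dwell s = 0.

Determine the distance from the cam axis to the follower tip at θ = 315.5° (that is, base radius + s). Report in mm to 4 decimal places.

seg 1 [0°–102.4°] cycloidal, h=26: full span → s += 26 → s = 26.0000
seg 2 [102.4°–258.5°] simple-harmonic, h=-15: full span → s += -15 → s = 11.0000
seg 3 [258.5°–360°] simple-harmonic, h=-6: θ=315.5° here. β=57, B=101.5. -6/2·(1 − cos(π·0.5616)) = -3.5767 → s = 7.4233
radial distance = base radius + s = 50 + 7.4233 = 57.4233

57.4233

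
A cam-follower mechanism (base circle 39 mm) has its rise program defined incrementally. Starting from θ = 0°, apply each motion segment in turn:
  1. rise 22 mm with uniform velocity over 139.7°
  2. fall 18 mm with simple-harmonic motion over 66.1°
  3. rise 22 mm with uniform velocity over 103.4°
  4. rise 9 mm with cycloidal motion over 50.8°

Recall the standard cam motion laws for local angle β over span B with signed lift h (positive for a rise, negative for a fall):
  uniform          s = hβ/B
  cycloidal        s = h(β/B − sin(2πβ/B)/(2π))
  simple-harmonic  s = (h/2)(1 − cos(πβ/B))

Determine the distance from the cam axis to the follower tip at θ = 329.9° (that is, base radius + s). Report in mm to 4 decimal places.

seg 1 [0°–139.7°] uniform, h=22: full span → s += 22 → s = 22.0000
seg 2 [139.7°–205.8°] simple-harmonic, h=-18: full span → s += -18 → s = 4.0000
seg 3 [205.8°–309.2°] uniform, h=22: full span → s += 22 → s = 26.0000
seg 4 [309.2°–360°] cycloidal, h=9: θ=329.9° here. β=20.7, B=50.8. 9·(0.4075 − sin(2π·0.4075)/(2π)) = 2.8808 → s = 28.8808
radial distance = base radius + s = 39 + 28.8808 = 67.8808

67.8808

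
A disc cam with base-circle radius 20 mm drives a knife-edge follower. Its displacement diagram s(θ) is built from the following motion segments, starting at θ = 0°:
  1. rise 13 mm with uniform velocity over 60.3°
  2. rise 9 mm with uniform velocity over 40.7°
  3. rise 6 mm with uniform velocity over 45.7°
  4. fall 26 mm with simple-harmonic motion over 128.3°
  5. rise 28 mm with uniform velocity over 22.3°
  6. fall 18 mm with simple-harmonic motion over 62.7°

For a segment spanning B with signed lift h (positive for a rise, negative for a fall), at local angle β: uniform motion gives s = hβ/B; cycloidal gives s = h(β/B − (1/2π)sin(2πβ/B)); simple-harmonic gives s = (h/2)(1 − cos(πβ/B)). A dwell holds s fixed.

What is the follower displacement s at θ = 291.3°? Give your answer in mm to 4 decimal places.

seg 1 [0°–60.3°] uniform, h=13: full span → s += 13 → s = 13.0000
seg 2 [60.3°–101°] uniform, h=9: full span → s += 9 → s = 22.0000
seg 3 [101°–146.7°] uniform, h=6: full span → s += 6 → s = 28.0000
seg 4 [146.7°–275°] simple-harmonic, h=-26: full span → s += -26 → s = 2.0000
seg 5 [275°–297.3°] uniform, h=28: θ=291.3° here. β=16.3, B=22.3. 28·16.3/22.3 = 20.4664 → s = 22.4664

22.4664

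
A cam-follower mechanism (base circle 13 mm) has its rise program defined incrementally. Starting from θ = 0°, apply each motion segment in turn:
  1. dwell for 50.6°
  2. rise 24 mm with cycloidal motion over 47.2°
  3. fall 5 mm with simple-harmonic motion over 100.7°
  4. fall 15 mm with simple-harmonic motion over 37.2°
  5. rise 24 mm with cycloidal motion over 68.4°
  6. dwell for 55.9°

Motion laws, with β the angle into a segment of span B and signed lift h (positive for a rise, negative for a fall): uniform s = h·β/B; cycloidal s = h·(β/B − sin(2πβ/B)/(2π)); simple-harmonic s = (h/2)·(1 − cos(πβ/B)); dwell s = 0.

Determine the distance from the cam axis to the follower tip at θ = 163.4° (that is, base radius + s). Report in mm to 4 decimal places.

seg 1 [0°–50.6°] dwell: s stays 0.0000
seg 2 [50.6°–97.8°] cycloidal, h=24: full span → s += 24 → s = 24.0000
seg 3 [97.8°–198.5°] simple-harmonic, h=-5: θ=163.4° here. β=65.6, B=100.7. -5/2·(1 − cos(π·0.6514)) = -3.6450 → s = 20.3550
radial distance = base radius + s = 13 + 20.3550 = 33.3550

33.3550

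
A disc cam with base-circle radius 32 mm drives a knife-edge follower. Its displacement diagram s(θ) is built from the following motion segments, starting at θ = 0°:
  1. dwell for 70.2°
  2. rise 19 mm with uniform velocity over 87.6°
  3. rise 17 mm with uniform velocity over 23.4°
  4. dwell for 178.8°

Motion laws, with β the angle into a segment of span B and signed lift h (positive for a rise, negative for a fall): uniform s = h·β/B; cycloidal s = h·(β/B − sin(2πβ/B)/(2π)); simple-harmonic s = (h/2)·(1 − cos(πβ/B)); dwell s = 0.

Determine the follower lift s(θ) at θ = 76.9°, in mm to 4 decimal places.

seg 1 [0°–70.2°] dwell: s stays 0.0000
seg 2 [70.2°–157.8°] uniform, h=19: θ=76.9° here. β=6.7, B=87.6. 19·6.7/87.6 = 1.4532 → s = 1.4532

1.4532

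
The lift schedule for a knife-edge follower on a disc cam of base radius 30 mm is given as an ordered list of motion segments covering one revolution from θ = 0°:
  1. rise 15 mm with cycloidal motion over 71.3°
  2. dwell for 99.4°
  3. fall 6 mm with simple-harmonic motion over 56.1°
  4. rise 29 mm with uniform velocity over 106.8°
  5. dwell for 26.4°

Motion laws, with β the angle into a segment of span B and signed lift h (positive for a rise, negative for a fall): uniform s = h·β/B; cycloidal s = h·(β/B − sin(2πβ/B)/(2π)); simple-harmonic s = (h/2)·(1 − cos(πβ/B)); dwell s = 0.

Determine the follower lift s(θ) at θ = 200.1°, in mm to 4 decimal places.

seg 1 [0°–71.3°] cycloidal, h=15: full span → s += 15 → s = 15.0000
seg 2 [71.3°–170.7°] dwell: s stays 15.0000
seg 3 [170.7°–226.8°] simple-harmonic, h=-6: θ=200.1° here. β=29.4, B=56.1. -6/2·(1 − cos(π·0.5241)) = -3.2266 → s = 11.7734

11.7734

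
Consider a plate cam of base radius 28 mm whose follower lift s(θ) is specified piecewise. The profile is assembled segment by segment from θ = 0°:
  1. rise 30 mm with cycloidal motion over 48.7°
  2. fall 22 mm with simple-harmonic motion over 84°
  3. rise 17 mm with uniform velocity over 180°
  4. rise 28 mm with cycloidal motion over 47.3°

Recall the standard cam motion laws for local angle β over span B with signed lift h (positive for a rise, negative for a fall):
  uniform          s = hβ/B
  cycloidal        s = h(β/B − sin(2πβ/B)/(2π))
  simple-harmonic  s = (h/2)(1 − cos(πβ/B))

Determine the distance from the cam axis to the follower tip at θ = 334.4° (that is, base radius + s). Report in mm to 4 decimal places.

seg 1 [0°–48.7°] cycloidal, h=30: full span → s += 30 → s = 30.0000
seg 2 [48.7°–132.7°] simple-harmonic, h=-22: full span → s += -22 → s = 8.0000
seg 3 [132.7°–312.7°] uniform, h=17: full span → s += 17 → s = 25.0000
seg 4 [312.7°–360°] cycloidal, h=28: θ=334.4° here. β=21.7, B=47.3. 28·(0.4588 − sin(2π·0.4588)/(2π)) = 11.7042 → s = 36.7042
radial distance = base radius + s = 28 + 36.7042 = 64.7042

64.7042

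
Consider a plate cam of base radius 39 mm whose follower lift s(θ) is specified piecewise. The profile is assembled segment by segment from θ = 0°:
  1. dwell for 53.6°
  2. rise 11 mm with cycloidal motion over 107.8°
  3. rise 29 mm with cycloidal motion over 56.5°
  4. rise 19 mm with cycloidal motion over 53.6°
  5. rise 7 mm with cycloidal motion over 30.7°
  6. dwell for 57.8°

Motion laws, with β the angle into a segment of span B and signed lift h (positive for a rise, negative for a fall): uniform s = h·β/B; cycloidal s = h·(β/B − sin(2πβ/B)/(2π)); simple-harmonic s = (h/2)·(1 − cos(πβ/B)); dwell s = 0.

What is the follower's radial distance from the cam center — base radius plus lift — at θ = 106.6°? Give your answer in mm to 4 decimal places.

seg 1 [0°–53.6°] dwell: s stays 0.0000
seg 2 [53.6°–161.4°] cycloidal, h=11: θ=106.6° here. β=53, B=107.8. 11·(0.4917 − sin(2π·0.4917)/(2π)) = 5.3164 → s = 5.3164
radial distance = base radius + s = 39 + 5.3164 = 44.3164

44.3164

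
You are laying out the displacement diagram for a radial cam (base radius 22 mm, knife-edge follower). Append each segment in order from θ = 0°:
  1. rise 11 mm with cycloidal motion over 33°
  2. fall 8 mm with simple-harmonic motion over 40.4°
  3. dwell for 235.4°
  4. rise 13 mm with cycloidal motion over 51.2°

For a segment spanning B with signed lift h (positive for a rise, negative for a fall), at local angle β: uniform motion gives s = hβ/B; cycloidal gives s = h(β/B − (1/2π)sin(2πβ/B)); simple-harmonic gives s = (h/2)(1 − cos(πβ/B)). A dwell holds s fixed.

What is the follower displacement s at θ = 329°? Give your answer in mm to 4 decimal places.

seg 1 [0°–33°] cycloidal, h=11: full span → s += 11 → s = 11.0000
seg 2 [33°–73.4°] simple-harmonic, h=-8: full span → s += -8 → s = 3.0000
seg 3 [73.4°–308.8°] dwell: s stays 3.0000
seg 4 [308.8°–360°] cycloidal, h=13: θ=329° here. β=20.2, B=51.2. 13·(0.3945 − sin(2π·0.3945)/(2π)) = 3.8560 → s = 6.8560

6.8560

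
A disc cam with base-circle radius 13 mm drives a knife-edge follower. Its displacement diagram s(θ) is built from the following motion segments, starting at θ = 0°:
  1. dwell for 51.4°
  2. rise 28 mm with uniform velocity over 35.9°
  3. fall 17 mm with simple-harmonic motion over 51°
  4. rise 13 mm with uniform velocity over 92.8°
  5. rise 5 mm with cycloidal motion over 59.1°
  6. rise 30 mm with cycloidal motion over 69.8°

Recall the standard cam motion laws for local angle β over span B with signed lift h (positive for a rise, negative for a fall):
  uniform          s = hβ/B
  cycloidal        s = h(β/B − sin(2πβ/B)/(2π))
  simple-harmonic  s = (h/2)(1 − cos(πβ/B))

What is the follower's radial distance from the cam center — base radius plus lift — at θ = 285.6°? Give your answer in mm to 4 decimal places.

seg 1 [0°–51.4°] dwell: s stays 0.0000
seg 2 [51.4°–87.3°] uniform, h=28: full span → s += 28 → s = 28.0000
seg 3 [87.3°–138.3°] simple-harmonic, h=-17: full span → s += -17 → s = 11.0000
seg 4 [138.3°–231.1°] uniform, h=13: full span → s += 13 → s = 24.0000
seg 5 [231.1°–290.2°] cycloidal, h=5: θ=285.6° here. β=54.5, B=59.1. 5·(0.9222 − sin(2π·0.9222)/(2π)) = 4.9847 → s = 28.9847
radial distance = base radius + s = 13 + 28.9847 = 41.9847

41.9847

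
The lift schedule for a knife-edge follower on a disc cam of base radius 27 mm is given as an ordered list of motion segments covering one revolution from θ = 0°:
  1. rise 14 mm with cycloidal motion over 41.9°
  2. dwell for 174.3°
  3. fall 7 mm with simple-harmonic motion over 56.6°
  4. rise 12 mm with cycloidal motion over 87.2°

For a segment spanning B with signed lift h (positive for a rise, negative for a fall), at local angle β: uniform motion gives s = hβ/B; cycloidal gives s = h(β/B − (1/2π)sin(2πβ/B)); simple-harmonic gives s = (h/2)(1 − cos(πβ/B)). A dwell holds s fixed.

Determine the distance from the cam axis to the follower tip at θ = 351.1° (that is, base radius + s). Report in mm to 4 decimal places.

seg 1 [0°–41.9°] cycloidal, h=14: full span → s += 14 → s = 14.0000
seg 2 [41.9°–216.2°] dwell: s stays 14.0000
seg 3 [216.2°–272.8°] simple-harmonic, h=-7: full span → s += -7 → s = 7.0000
seg 4 [272.8°–360°] cycloidal, h=12: θ=351.1° here. β=78.3, B=87.2. 12·(0.8979 − sin(2π·0.8979)/(2π)) = 11.9178 → s = 18.9178
radial distance = base radius + s = 27 + 18.9178 = 45.9178

45.9178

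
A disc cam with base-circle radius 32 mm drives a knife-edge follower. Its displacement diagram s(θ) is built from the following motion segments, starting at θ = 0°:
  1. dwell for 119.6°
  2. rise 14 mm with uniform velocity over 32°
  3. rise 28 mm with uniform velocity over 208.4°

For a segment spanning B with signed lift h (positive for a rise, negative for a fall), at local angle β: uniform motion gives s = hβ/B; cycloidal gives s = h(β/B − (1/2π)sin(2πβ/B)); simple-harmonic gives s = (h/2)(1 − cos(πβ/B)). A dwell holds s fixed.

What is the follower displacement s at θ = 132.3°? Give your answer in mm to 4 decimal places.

seg 1 [0°–119.6°] dwell: s stays 0.0000
seg 2 [119.6°–151.6°] uniform, h=14: θ=132.3° here. β=12.7, B=32. 14·12.7/32 = 5.5563 → s = 5.5563

5.5563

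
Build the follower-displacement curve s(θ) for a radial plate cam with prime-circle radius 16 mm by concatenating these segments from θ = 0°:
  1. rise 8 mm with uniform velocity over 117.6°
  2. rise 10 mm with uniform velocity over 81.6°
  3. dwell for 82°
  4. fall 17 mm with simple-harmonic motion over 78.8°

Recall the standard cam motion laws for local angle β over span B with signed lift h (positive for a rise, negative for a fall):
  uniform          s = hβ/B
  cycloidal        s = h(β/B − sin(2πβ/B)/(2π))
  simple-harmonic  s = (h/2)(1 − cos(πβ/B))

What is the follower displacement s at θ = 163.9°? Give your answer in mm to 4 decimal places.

seg 1 [0°–117.6°] uniform, h=8: full span → s += 8 → s = 8.0000
seg 2 [117.6°–199.2°] uniform, h=10: θ=163.9° here. β=46.3, B=81.6. 10·46.3/81.6 = 5.6740 → s = 13.6740

13.6740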